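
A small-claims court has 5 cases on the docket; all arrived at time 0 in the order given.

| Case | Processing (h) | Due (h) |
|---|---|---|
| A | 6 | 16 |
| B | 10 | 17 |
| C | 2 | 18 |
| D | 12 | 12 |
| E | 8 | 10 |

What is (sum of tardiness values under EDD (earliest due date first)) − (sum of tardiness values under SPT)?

16

EDD (increasing due date): E D A B C.
E: 0→8, due 10, tardiness 0
D: 8→20, due 12, tardiness 8
A: 20→26, due 16, tardiness 10
B: 26→36, due 17, tardiness 19
C: 36→38, due 18, tardiness 20
Sum = 0+8+10+19+20 = 57.
SPT (increasing processing time): C A E B D.
C: 0→2, due 18, tardiness 0
A: 2→8, due 16, tardiness 0
E: 8→16, due 10, tardiness 6
B: 16→26, due 17, tardiness 9
D: 26→38, due 12, tardiness 26
Sum = 0+0+6+9+26 = 41.
Difference = 57 − 41 = 16.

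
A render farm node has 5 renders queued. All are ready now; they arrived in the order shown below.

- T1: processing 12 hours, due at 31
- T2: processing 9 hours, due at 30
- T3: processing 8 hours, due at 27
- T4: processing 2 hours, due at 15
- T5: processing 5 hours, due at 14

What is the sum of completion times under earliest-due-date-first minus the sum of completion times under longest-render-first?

EDD (increasing due date): T5 T4 T3 T2 T1.
T5: 0→5
T4: 5→7
T3: 7→15
T2: 15→24
T1: 24→36
Sum = 5+7+15+24+36 = 87.
LPT (decreasing processing time): T1 T2 T3 T5 T4.
T1: 0→12
T2: 12→21
T3: 21→29
T5: 29→34
T4: 34→36
Sum = 12+21+29+34+36 = 132.
Difference = 87 − 132 = -45.

-45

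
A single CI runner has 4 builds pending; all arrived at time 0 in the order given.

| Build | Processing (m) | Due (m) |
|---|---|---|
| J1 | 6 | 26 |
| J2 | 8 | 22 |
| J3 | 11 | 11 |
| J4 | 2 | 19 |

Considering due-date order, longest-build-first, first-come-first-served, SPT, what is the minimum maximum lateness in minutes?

EDD (increasing due date): J3 J4 J2 J1.
J3: 0→11, due 11, lateness 0
J4: 11→13, due 19, lateness -6
J2: 13→21, due 22, lateness -1
J1: 21→27, due 26, lateness 1
Maximum = 1.
LPT (decreasing processing time): J3 J2 J1 J4.
J3: 0→11, due 11, lateness 0
J2: 11→19, due 22, lateness -3
J1: 19→25, due 26, lateness -1
J4: 25→27, due 19, lateness 8
Maximum = 8.
FIFO (arrival order): J1 J2 J3 J4.
J1: 0→6, due 26, lateness -20
J2: 6→14, due 22, lateness -8
J3: 14→25, due 11, lateness 14
J4: 25→27, due 19, lateness 8
Maximum = 14.
SPT (increasing processing time): J4 J1 J2 J3.
J4: 0→2, due 19, lateness -17
J1: 2→8, due 26, lateness -18
J2: 8→16, due 22, lateness -6
J3: 16→27, due 11, lateness 16
Maximum = 16.
EDD 1, LPT 8, FIFO 14, SPT 16 → minimum 1.

1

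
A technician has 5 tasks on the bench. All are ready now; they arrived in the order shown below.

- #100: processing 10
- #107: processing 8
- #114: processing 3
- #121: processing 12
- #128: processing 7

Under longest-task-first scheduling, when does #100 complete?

22

LPT (decreasing processing time): #121 #100 #107 #128 #114.
#121: 0→12
#100: 12→22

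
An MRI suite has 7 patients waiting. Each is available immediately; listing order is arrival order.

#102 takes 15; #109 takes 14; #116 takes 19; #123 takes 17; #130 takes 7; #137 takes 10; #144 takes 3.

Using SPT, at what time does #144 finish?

3

SPT (increasing processing time): #144 #130 #137 #109 #102 #123 #116.
#144: 0→3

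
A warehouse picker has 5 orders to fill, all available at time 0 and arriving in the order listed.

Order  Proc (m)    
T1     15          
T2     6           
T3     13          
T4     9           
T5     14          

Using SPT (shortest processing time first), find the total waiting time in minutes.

91

SPT (increasing processing time): T2 T4 T3 T5 T1.
T2: waits 0, runs 0→6
T4: waits 6, runs 6→15
T3: waits 15, runs 15→28
T5: waits 28, runs 28→42
T1: waits 42, runs 42→57
Sum = 0+6+15+28+42 = 91.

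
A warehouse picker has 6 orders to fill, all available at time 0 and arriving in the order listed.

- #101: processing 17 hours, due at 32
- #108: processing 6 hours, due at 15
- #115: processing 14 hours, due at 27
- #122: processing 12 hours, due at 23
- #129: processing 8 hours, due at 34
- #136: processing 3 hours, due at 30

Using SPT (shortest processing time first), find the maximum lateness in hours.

SPT (increasing processing time): #136 #108 #129 #122 #115 #101.
#136: 0→3, due 30, lateness -27
#108: 3→9, due 15, lateness -6
#129: 9→17, due 34, lateness -17
#122: 17→29, due 23, lateness 6
#115: 29→43, due 27, lateness 16
#101: 43→60, due 32, lateness 28
Maximum = 28.

28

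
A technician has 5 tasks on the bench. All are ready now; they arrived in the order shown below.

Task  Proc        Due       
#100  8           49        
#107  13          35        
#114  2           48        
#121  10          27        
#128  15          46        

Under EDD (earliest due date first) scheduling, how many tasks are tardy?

0

EDD (increasing due date): #121 #107 #128 #114 #100.
#121: 0→10, due 27, tardiness 0
#107: 10→23, due 35, tardiness 0
#128: 23→38, due 46, tardiness 0
#114: 38→40, due 48, tardiness 0
#100: 40→48, due 49, tardiness 0
Late tasks: 0.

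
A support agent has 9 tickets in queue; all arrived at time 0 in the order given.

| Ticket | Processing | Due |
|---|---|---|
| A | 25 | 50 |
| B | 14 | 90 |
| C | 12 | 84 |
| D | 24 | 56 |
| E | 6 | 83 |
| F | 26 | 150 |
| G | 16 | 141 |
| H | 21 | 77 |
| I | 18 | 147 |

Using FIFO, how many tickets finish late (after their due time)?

3

FIFO (arrival order): A B C D E F G H I.
A: 0→25, due 50, tardiness 0
B: 25→39, due 90, tardiness 0
C: 39→51, due 84, tardiness 0
D: 51→75, due 56, tardiness 19
E: 75→81, due 83, tardiness 0
F: 81→107, due 150, tardiness 0
G: 107→123, due 141, tardiness 0
H: 123→144, due 77, tardiness 67
I: 144→162, due 147, tardiness 15
Late tickets: 3.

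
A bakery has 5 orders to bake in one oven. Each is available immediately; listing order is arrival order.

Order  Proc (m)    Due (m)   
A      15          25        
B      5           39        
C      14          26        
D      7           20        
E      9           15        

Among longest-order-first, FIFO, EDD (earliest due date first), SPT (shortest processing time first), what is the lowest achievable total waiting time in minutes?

LPT (decreasing processing time): A C E D B.
A: waits 0, runs 0→15
C: waits 15, runs 15→29
E: waits 29, runs 29→38
D: waits 38, runs 38→45
B: waits 45, runs 45→50
Sum = 0+15+29+38+45 = 127.
FIFO (arrival order): A B C D E.
A: waits 0, runs 0→15
B: waits 15, runs 15→20
C: waits 20, runs 20→34
D: waits 34, runs 34→41
E: waits 41, runs 41→50
Sum = 0+15+20+34+41 = 110.
EDD (increasing due date): E D A C B.
E: waits 0, runs 0→9
D: waits 9, runs 9→16
A: waits 16, runs 16→31
C: waits 31, runs 31→45
B: waits 45, runs 45→50
Sum = 0+9+16+31+45 = 101.
SPT (increasing processing time): B D E C A.
B: waits 0, runs 0→5
D: waits 5, runs 5→12
E: waits 12, runs 12→21
C: waits 21, runs 21→35
A: waits 35, runs 35→50
Sum = 0+5+12+21+35 = 73.
LPT 127, FIFO 110, EDD 101, SPT 73 → minimum 73.

73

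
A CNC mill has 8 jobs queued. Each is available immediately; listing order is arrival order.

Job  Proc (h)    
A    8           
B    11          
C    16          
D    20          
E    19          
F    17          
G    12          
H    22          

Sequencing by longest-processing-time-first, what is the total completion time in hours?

LPT (decreasing processing time): H D E F C G B A.
H: 0→22
D: 22→42
E: 42→61
F: 61→78
C: 78→94
G: 94→106
B: 106→117
A: 117→125
Sum = 22+42+61+78+94+106+117+125 = 645.

645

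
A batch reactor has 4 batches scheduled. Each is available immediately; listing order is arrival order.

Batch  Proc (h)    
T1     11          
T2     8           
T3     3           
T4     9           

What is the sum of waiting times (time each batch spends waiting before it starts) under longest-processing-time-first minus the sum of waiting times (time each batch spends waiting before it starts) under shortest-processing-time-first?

LPT (decreasing processing time): T1 T4 T2 T3.
T1: waits 0, runs 0→11
T4: waits 11, runs 11→20
T2: waits 20, runs 20→28
T3: waits 28, runs 28→31
Sum = 0+11+20+28 = 59.
SPT (increasing processing time): T3 T2 T4 T1.
T3: waits 0, runs 0→3
T2: waits 3, runs 3→11
T4: waits 11, runs 11→20
T1: waits 20, runs 20→31
Sum = 0+3+11+20 = 34.
Difference = 59 − 34 = 25.

25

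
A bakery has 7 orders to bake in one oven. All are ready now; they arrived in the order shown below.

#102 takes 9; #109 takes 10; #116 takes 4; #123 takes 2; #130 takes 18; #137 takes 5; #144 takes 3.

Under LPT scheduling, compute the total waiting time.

LPT (decreasing processing time): #130 #109 #102 #137 #116 #144 #123.
#130: waits 0, runs 0→18
#109: waits 18, runs 18→28
#102: waits 28, runs 28→37
#137: waits 37, runs 37→42
#116: waits 42, runs 42→46
#144: waits 46, runs 46→49
#123: waits 49, runs 49→51
Sum = 0+18+28+37+42+46+49 = 220.

220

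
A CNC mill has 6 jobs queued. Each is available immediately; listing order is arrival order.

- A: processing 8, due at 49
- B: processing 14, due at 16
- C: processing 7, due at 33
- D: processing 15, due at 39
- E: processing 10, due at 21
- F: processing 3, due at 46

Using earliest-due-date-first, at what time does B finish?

EDD (increasing due date): B E C D F A.
B: 0→14

14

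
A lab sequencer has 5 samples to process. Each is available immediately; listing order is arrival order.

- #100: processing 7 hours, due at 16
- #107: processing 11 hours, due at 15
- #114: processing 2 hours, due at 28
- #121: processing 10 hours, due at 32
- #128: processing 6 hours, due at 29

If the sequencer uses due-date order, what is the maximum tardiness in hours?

4

EDD (increasing due date): #107 #100 #114 #128 #121.
#107: 0→11, due 15, tardiness 0
#100: 11→18, due 16, tardiness 2
#114: 18→20, due 28, tardiness 0
#128: 20→26, due 29, tardiness 0
#121: 26→36, due 32, tardiness 4
Maximum = 4.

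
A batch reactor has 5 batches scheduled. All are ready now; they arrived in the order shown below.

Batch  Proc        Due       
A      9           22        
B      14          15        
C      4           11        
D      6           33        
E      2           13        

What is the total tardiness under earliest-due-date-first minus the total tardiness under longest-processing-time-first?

EDD (increasing due date): C E B A D.
C: 0→4, due 11, tardiness 0
E: 4→6, due 13, tardiness 0
B: 6→20, due 15, tardiness 5
A: 20→29, due 22, tardiness 7
D: 29→35, due 33, tardiness 2
Sum = 0+0+5+7+2 = 14.
LPT (decreasing processing time): B A D C E.
B: 0→14, due 15, tardiness 0
A: 14→23, due 22, tardiness 1
D: 23→29, due 33, tardiness 0
C: 29→33, due 11, tardiness 22
E: 33→35, due 13, tardiness 22
Sum = 0+1+0+22+22 = 45.
Difference = 14 − 45 = -31.

-31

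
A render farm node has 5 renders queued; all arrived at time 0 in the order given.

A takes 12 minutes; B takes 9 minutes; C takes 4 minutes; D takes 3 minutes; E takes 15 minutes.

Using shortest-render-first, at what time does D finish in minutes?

SPT (increasing processing time): D C B A E.
D: 0→3

3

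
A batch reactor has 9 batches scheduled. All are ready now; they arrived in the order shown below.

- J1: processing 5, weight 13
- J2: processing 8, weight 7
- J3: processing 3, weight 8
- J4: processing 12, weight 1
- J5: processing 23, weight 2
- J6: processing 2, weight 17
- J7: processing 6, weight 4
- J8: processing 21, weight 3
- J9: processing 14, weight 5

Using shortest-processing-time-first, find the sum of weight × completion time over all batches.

SPT (increasing processing time): J6 J3 J1 J7 J2 J4 J9 J8 J5.
J6: finishes 2, weight 17, w·C = 34
J3: finishes 5, weight 8, w·C = 40
J1: finishes 10, weight 13, w·C = 130
J7: finishes 16, weight 4, w·C = 64
J2: finishes 24, weight 7, w·C = 168
J4: finishes 36, weight 1, w·C = 36
J9: finishes 50, weight 5, w·C = 250
J8: finishes 71, weight 3, w·C = 213
J5: finishes 94, weight 2, w·C = 188
Sum = 34+40+130+64+168+36+250+213+188 = 1123.

1123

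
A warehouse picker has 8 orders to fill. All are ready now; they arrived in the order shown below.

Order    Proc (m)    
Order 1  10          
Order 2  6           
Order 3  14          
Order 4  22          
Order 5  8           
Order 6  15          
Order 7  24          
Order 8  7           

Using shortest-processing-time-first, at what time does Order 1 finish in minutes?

SPT (increasing processing time): Order 2 Order 8 Order 5 Order 1 Order 3 Order 6 Order 4 Order 7.
Order 2: 0→6
Order 8: 6→13
Order 5: 13→21
Order 1: 21→31

31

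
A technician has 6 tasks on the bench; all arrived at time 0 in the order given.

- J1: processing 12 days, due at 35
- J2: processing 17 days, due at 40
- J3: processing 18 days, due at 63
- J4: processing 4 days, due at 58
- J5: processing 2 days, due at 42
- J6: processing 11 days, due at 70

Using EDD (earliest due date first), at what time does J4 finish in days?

35

EDD (increasing due date): J1 J2 J5 J4 J3 J6.
J1: 0→12
J2: 12→29
J5: 29→31
J4: 31→35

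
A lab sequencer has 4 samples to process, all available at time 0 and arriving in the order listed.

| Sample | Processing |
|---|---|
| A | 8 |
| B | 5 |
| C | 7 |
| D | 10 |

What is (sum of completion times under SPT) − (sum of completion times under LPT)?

SPT (increasing processing time): B C A D.
B: 0→5
C: 5→12
A: 12→20
D: 20→30
Sum = 5+12+20+30 = 67.
LPT (decreasing processing time): D A C B.
D: 0→10
A: 10→18
C: 18→25
B: 25→30
Sum = 10+18+25+30 = 83.
Difference = 67 − 83 = -16.

-16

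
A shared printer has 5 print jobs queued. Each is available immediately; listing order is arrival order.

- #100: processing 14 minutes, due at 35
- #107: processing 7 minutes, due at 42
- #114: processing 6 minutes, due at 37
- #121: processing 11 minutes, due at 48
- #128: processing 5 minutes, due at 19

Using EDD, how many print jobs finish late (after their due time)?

EDD (increasing due date): #128 #100 #114 #107 #121.
#128: 0→5, due 19, tardiness 0
#100: 5→19, due 35, tardiness 0
#114: 19→25, due 37, tardiness 0
#107: 25→32, due 42, tardiness 0
#121: 32→43, due 48, tardiness 0
Late print jobs: 0.

0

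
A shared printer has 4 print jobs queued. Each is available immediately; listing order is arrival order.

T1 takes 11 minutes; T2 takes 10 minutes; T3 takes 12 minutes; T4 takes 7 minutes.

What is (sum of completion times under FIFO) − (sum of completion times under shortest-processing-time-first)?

FIFO (arrival order): T1 T2 T3 T4.
T1: 0→11
T2: 11→21
T3: 21→33
T4: 33→40
Sum = 11+21+33+40 = 105.
SPT (increasing processing time): T4 T2 T1 T3.
T4: 0→7
T2: 7→17
T1: 17→28
T3: 28→40
Sum = 7+17+28+40 = 92.
Difference = 105 − 92 = 13.

13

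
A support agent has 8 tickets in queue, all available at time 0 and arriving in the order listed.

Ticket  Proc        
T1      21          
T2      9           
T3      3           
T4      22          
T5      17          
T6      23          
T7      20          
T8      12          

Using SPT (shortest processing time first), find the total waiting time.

SPT (increasing processing time): T3 T2 T8 T5 T7 T1 T4 T6.
T3: waits 0, runs 0→3
T2: waits 3, runs 3→12
T8: waits 12, runs 12→24
T5: waits 24, runs 24→41
T7: waits 41, runs 41→61
T1: waits 61, runs 61→82
T4: waits 82, runs 82→104
T6: waits 104, runs 104→127
Sum = 0+3+12+24+41+61+82+104 = 327.

327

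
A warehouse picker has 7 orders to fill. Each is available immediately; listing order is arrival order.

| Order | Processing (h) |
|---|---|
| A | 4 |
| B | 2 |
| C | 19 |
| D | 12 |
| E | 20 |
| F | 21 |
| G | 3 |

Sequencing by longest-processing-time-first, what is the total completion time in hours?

LPT (decreasing processing time): F E C D A G B.
F: 0→21
E: 21→41
C: 41→60
D: 60→72
A: 72→76
G: 76→79
B: 79→81
Sum = 21+41+60+72+76+79+81 = 430.

430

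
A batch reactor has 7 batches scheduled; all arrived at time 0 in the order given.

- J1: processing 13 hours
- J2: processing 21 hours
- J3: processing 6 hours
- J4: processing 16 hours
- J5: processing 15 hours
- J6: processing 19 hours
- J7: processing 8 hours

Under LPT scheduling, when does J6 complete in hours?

LPT (decreasing processing time): J2 J6 J4 J5 J1 J7 J3.
J2: 0→21
J6: 21→40

40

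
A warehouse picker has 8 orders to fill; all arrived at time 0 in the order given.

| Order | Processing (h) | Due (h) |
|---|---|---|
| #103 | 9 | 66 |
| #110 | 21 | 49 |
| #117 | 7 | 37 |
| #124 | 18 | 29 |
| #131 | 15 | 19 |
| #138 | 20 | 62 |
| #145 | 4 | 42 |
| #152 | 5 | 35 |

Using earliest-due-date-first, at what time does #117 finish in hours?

45

EDD (increasing due date): #131 #124 #152 #117 #145 #110 #138 #103.
#131: 0→15
#124: 15→33
#152: 33→38
#117: 38→45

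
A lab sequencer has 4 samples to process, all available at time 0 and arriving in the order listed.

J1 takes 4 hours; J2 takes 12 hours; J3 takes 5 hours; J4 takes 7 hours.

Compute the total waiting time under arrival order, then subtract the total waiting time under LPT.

-14

FIFO (arrival order): J1 J2 J3 J4.
J1: waits 0, runs 0→4
J2: waits 4, runs 4→16
J3: waits 16, runs 16→21
J4: waits 21, runs 21→28
Sum = 0+4+16+21 = 41.
LPT (decreasing processing time): J2 J4 J3 J1.
J2: waits 0, runs 0→12
J4: waits 12, runs 12→19
J3: waits 19, runs 19→24
J1: waits 24, runs 24→28
Sum = 0+12+19+24 = 55.
Difference = 41 − 55 = -14.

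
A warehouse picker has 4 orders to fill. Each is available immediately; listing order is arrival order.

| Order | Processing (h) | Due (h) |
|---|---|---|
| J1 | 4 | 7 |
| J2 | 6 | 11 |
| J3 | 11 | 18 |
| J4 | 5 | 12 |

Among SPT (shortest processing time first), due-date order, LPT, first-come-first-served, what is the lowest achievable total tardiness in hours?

SPT (increasing processing time): J1 J4 J2 J3.
J1: 0→4, due 7, tardiness 0
J4: 4→9, due 12, tardiness 0
J2: 9→15, due 11, tardiness 4
J3: 15→26, due 18, tardiness 8
Sum = 0+0+4+8 = 12.
EDD (increasing due date): J1 J2 J4 J3.
J1: 0→4, due 7, tardiness 0
J2: 4→10, due 11, tardiness 0
J4: 10→15, due 12, tardiness 3
J3: 15→26, due 18, tardiness 8
Sum = 0+0+3+8 = 11.
LPT (decreasing processing time): J3 J2 J4 J1.
J3: 0→11, due 18, tardiness 0
J2: 11→17, due 11, tardiness 6
J4: 17→22, due 12, tardiness 10
J1: 22→26, due 7, tardiness 19
Sum = 0+6+10+19 = 35.
FIFO (arrival order): J1 J2 J3 J4.
J1: 0→4, due 7, tardiness 0
J2: 4→10, due 11, tardiness 0
J3: 10→21, due 18, tardiness 3
J4: 21→26, due 12, tardiness 14
Sum = 0+0+3+14 = 17.
SPT 12, EDD 11, LPT 35, FIFO 17 → minimum 11.

11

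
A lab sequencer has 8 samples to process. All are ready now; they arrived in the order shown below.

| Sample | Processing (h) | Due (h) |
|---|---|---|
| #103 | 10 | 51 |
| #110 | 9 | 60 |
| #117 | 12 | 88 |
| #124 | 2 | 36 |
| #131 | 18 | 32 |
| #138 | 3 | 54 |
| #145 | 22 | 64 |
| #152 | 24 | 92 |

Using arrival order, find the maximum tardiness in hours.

FIFO (arrival order): #103 #110 #117 #124 #131 #138 #145 #152.
#103: 0→10, due 51, tardiness 0
#110: 10→19, due 60, tardiness 0
#117: 19→31, due 88, tardiness 0
#124: 31→33, due 36, tardiness 0
#131: 33→51, due 32, tardiness 19
#138: 51→54, due 54, tardiness 0
#145: 54→76, due 64, tardiness 12
#152: 76→100, due 92, tardiness 8
Maximum = 19.

19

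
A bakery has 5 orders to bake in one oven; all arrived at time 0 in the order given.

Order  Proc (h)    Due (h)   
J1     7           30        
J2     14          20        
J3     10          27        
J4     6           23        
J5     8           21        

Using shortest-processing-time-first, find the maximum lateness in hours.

25

SPT (increasing processing time): J4 J1 J5 J3 J2.
J4: 0→6, due 23, lateness -17
J1: 6→13, due 30, lateness -17
J5: 13→21, due 21, lateness 0
J3: 21→31, due 27, lateness 4
J2: 31→45, due 20, lateness 25
Maximum = 25.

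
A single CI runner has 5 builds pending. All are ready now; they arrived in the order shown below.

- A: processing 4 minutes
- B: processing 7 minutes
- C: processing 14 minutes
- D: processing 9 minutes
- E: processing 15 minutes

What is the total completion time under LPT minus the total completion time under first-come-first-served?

LPT (decreasing processing time): E C D B A.
E: 0→15
C: 15→29
D: 29→38
B: 38→45
A: 45→49
Sum = 15+29+38+45+49 = 176.
FIFO (arrival order): A B C D E.
A: 0→4
B: 4→11
C: 11→25
D: 25→34
E: 34→49
Sum = 4+11+25+34+49 = 123.
Difference = 176 − 123 = 53.

53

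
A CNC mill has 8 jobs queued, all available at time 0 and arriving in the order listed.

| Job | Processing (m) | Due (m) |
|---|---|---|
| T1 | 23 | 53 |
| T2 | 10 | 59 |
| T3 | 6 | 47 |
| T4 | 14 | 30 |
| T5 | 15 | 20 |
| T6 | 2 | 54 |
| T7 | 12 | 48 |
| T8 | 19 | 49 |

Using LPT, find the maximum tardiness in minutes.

52

LPT (decreasing processing time): T1 T8 T5 T4 T7 T2 T3 T6.
T1: 0→23, due 53, tardiness 0
T8: 23→42, due 49, tardiness 0
T5: 42→57, due 20, tardiness 37
T4: 57→71, due 30, tardiness 41
T7: 71→83, due 48, tardiness 35
T2: 83→93, due 59, tardiness 34
T3: 93→99, due 47, tardiness 52
T6: 99→101, due 54, tardiness 47
Maximum = 52.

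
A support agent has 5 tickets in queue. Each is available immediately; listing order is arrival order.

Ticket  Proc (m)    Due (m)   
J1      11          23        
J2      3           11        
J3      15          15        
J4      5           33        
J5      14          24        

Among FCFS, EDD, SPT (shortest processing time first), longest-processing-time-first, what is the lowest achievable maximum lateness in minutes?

19

FIFO (arrival order): J1 J2 J3 J4 J5.
J1: 0→11, due 23, lateness -12
J2: 11→14, due 11, lateness 3
J3: 14→29, due 15, lateness 14
J4: 29→34, due 33, lateness 1
J5: 34→48, due 24, lateness 24
Maximum = 24.
EDD (increasing due date): J2 J3 J1 J5 J4.
J2: 0→3, due 11, lateness -8
J3: 3→18, due 15, lateness 3
J1: 18→29, due 23, lateness 6
J5: 29→43, due 24, lateness 19
J4: 43→48, due 33, lateness 15
Maximum = 19.
SPT (increasing processing time): J2 J4 J1 J5 J3.
J2: 0→3, due 11, lateness -8
J4: 3→8, due 33, lateness -25
J1: 8→19, due 23, lateness -4
J5: 19→33, due 24, lateness 9
J3: 33→48, due 15, lateness 33
Maximum = 33.
LPT (decreasing processing time): J3 J5 J1 J4 J2.
J3: 0→15, due 15, lateness 0
J5: 15→29, due 24, lateness 5
J1: 29→40, due 23, lateness 17
J4: 40→45, due 33, lateness 12
J2: 45→48, due 11, lateness 37
Maximum = 37.
FIFO 24, EDD 19, SPT 33, LPT 37 → minimum 19.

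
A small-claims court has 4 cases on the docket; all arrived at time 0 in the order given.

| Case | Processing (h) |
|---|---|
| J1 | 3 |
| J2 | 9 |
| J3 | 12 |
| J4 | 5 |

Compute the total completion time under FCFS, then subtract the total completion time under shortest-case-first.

11

FIFO (arrival order): J1 J2 J3 J4.
J1: 0→3
J2: 3→12
J3: 12→24
J4: 24→29
Sum = 3+12+24+29 = 68.
SPT (increasing processing time): J1 J4 J2 J3.
J1: 0→3
J4: 3→8
J2: 8→17
J3: 17→29
Sum = 3+8+17+29 = 57.
Difference = 68 − 57 = 11.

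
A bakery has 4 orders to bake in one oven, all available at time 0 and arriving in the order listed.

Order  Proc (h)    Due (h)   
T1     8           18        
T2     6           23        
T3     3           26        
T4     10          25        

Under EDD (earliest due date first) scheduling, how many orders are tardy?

1

EDD (increasing due date): T1 T2 T4 T3.
T1: 0→8, due 18, tardiness 0
T2: 8→14, due 23, tardiness 0
T4: 14→24, due 25, tardiness 0
T3: 24→27, due 26, tardiness 1
Late orders: 1.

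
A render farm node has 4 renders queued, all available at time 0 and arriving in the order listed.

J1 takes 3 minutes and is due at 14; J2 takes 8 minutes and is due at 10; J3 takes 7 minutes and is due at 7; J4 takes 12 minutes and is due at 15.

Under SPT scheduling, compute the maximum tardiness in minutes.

SPT (increasing processing time): J1 J3 J2 J4.
J1: 0→3, due 14, tardiness 0
J3: 3→10, due 7, tardiness 3
J2: 10→18, due 10, tardiness 8
J4: 18→30, due 15, tardiness 15
Maximum = 15.

15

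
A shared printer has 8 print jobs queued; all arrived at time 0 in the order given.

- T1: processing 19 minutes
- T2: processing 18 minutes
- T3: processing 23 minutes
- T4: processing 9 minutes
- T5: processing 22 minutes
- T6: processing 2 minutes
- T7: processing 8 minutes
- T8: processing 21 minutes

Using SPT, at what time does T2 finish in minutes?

SPT (increasing processing time): T6 T7 T4 T2 T1 T8 T5 T3.
T6: 0→2
T7: 2→10
T4: 10→19
T2: 19→37

37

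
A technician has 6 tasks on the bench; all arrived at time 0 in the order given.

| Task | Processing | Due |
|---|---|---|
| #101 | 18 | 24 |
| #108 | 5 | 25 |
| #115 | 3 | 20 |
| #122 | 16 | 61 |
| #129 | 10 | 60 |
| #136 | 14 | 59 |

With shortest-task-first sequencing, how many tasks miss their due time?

SPT (increasing processing time): #115 #108 #129 #136 #122 #101.
#115: 0→3, due 20, tardiness 0
#108: 3→8, due 25, tardiness 0
#129: 8→18, due 60, tardiness 0
#136: 18→32, due 59, tardiness 0
#122: 32→48, due 61, tardiness 0
#101: 48→66, due 24, tardiness 42
Late tasks: 1.

1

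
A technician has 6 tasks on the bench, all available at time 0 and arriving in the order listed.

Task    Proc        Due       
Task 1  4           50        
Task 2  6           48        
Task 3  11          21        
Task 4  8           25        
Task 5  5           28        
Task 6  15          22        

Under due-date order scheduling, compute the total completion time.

EDD (increasing due date): Task 3 Task 6 Task 4 Task 5 Task 2 Task 1.
Task 3: 0→11
Task 6: 11→26
Task 4: 26→34
Task 5: 34→39
Task 2: 39→45
Task 1: 45→49
Sum = 11+26+34+39+45+49 = 204.

204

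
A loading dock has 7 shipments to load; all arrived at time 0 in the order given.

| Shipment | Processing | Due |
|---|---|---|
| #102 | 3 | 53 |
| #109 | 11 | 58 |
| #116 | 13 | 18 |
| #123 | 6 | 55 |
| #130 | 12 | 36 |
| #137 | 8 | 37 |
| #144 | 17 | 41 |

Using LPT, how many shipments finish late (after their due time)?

LPT (decreasing processing time): #144 #116 #130 #109 #137 #123 #102.
#144: 0→17, due 41, tardiness 0
#116: 17→30, due 18, tardiness 12
#130: 30→42, due 36, tardiness 6
#109: 42→53, due 58, tardiness 0
#137: 53→61, due 37, tardiness 24
#123: 61→67, due 55, tardiness 12
#102: 67→70, due 53, tardiness 17
Late shipments: 5.

5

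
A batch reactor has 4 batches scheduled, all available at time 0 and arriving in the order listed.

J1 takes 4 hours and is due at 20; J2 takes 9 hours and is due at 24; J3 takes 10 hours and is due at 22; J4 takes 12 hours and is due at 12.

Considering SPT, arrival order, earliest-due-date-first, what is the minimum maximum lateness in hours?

11

SPT (increasing processing time): J1 J2 J3 J4.
J1: 0→4, due 20, lateness -16
J2: 4→13, due 24, lateness -11
J3: 13→23, due 22, lateness 1
J4: 23→35, due 12, lateness 23
Maximum = 23.
FIFO (arrival order): J1 J2 J3 J4.
J1: 0→4, due 20, lateness -16
J2: 4→13, due 24, lateness -11
J3: 13→23, due 22, lateness 1
J4: 23→35, due 12, lateness 23
Maximum = 23.
EDD (increasing due date): J4 J1 J3 J2.
J4: 0→12, due 12, lateness 0
J1: 12→16, due 20, lateness -4
J3: 16→26, due 22, lateness 4
J2: 26→35, due 24, lateness 11
Maximum = 11.
SPT 23, FIFO 23, EDD 11 → minimum 11.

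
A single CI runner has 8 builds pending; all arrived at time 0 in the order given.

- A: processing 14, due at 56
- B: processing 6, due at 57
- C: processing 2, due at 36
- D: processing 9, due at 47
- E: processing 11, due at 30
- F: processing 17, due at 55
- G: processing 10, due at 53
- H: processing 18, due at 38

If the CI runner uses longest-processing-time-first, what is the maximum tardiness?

LPT (decreasing processing time): H F A E G D B C.
H: 0→18, due 38, tardiness 0
F: 18→35, due 55, tardiness 0
A: 35→49, due 56, tardiness 0
E: 49→60, due 30, tardiness 30
G: 60→70, due 53, tardiness 17
D: 70→79, due 47, tardiness 32
B: 79→85, due 57, tardiness 28
C: 85→87, due 36, tardiness 51
Maximum = 51.

51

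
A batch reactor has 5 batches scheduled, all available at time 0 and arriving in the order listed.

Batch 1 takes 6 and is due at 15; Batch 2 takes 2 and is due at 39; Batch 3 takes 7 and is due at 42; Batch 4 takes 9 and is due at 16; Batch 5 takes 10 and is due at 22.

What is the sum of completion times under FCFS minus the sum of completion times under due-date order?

FIFO (arrival order): Batch 1 Batch 2 Batch 3 Batch 4 Batch 5.
Batch 1: 0→6
Batch 2: 6→8
Batch 3: 8→15
Batch 4: 15→24
Batch 5: 24→34
Sum = 6+8+15+24+34 = 87.
EDD (increasing due date): Batch 1 Batch 4 Batch 5 Batch 2 Batch 3.
Batch 1: 0→6
Batch 4: 6→15
Batch 5: 15→25
Batch 2: 25→27
Batch 3: 27→34
Sum = 6+15+25+27+34 = 107.
Difference = 87 − 107 = -20.

-20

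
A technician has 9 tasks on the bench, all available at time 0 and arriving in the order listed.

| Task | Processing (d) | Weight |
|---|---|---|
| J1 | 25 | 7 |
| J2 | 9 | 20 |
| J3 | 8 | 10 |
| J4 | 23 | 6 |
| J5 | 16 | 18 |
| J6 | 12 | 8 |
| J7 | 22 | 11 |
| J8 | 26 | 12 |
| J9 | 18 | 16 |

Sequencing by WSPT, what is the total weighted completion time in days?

WSPT (decreasing weight/processing-time ratio): J2 J3 J5 J9 J6 J7 J8 J1 J4.
J2: finishes 9, weight 20, w·C = 180
J3: finishes 17, weight 10, w·C = 170
J5: finishes 33, weight 18, w·C = 594
J9: finishes 51, weight 16, w·C = 816
J6: finishes 63, weight 8, w·C = 504
J7: finishes 85, weight 11, w·C = 935
J8: finishes 111, weight 12, w·C = 1332
J1: finishes 136, weight 7, w·C = 952
J4: finishes 159, weight 6, w·C = 954
Sum = 180+170+594+816+504+935+1332+952+954 = 6437.

6437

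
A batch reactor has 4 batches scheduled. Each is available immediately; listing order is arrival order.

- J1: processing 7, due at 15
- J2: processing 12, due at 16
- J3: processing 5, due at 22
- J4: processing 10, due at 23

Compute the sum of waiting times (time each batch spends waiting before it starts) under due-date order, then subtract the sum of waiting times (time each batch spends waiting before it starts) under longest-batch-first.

-13

EDD (increasing due date): J1 J2 J3 J4.
J1: waits 0, runs 0→7
J2: waits 7, runs 7→19
J3: waits 19, runs 19→24
J4: waits 24, runs 24→34
Sum = 0+7+19+24 = 50.
LPT (decreasing processing time): J2 J4 J1 J3.
J2: waits 0, runs 0→12
J4: waits 12, runs 12→22
J1: waits 22, runs 22→29
J3: waits 29, runs 29→34
Sum = 0+12+22+29 = 63.
Difference = 50 − 63 = -13.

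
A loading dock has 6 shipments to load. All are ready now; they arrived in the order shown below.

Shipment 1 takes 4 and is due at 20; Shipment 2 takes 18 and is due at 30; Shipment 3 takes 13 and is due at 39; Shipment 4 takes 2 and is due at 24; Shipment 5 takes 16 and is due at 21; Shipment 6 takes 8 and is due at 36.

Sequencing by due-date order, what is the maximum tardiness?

22

EDD (increasing due date): Shipment 1 Shipment 5 Shipment 4 Shipment 2 Shipment 6 Shipment 3.
Shipment 1: 0→4, due 20, tardiness 0
Shipment 5: 4→20, due 21, tardiness 0
Shipment 4: 20→22, due 24, tardiness 0
Shipment 2: 22→40, due 30, tardiness 10
Shipment 6: 40→48, due 36, tardiness 12
Shipment 3: 48→61, due 39, tardiness 22
Maximum = 22.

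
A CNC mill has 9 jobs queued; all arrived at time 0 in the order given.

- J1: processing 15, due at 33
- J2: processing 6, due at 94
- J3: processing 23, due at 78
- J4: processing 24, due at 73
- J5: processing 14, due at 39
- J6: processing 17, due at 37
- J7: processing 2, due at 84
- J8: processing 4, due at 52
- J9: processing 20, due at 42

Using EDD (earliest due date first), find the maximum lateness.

39

EDD (increasing due date): J1 J6 J5 J9 J8 J4 J3 J7 J2.
J1: 0→15, due 33, lateness -18
J6: 15→32, due 37, lateness -5
J5: 32→46, due 39, lateness 7
J9: 46→66, due 42, lateness 24
J8: 66→70, due 52, lateness 18
J4: 70→94, due 73, lateness 21
J3: 94→117, due 78, lateness 39
J7: 117→119, due 84, lateness 35
J2: 119→125, due 94, lateness 31
Maximum = 39.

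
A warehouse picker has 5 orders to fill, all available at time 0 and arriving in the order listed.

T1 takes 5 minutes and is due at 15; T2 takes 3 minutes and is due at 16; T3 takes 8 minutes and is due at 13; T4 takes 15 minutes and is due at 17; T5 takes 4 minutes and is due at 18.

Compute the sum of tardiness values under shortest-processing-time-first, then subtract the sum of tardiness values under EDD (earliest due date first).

SPT (increasing processing time): T2 T5 T1 T3 T4.
T2: 0→3, due 16, tardiness 0
T5: 3→7, due 18, tardiness 0
T1: 7→12, due 15, tardiness 0
T3: 12→20, due 13, tardiness 7
T4: 20→35, due 17, tardiness 18
Sum = 0+0+0+7+18 = 25.
EDD (increasing due date): T3 T1 T2 T4 T5.
T3: 0→8, due 13, tardiness 0
T1: 8→13, due 15, tardiness 0
T2: 13→16, due 16, tardiness 0
T4: 16→31, due 17, tardiness 14
T5: 31→35, due 18, tardiness 17
Sum = 0+0+0+14+17 = 31.
Difference = 25 − 31 = -6.

-6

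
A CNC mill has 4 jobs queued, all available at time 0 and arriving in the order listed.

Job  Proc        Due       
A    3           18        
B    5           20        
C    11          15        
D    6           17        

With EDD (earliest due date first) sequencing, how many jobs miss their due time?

2

EDD (increasing due date): C D A B.
C: 0→11, due 15, tardiness 0
D: 11→17, due 17, tardiness 0
A: 17→20, due 18, tardiness 2
B: 20→25, due 20, tardiness 5
Late jobs: 2.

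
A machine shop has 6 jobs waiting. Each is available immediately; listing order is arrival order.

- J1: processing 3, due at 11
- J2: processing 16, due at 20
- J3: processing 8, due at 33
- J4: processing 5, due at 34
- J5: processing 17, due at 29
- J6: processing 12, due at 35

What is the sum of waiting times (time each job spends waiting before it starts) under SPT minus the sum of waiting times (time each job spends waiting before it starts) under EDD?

-52

SPT (increasing processing time): J1 J4 J3 J6 J2 J5.
J1: waits 0, runs 0→3
J4: waits 3, runs 3→8
J3: waits 8, runs 8→16
J6: waits 16, runs 16→28
J2: waits 28, runs 28→44
J5: waits 44, runs 44→61
Sum = 0+3+8+16+28+44 = 99.
EDD (increasing due date): J1 J2 J5 J3 J4 J6.
J1: waits 0, runs 0→3
J2: waits 3, runs 3→19
J5: waits 19, runs 19→36
J3: waits 36, runs 36→44
J4: waits 44, runs 44→49
J6: waits 49, runs 49→61
Sum = 0+3+19+36+44+49 = 151.
Difference = 99 − 151 = -52.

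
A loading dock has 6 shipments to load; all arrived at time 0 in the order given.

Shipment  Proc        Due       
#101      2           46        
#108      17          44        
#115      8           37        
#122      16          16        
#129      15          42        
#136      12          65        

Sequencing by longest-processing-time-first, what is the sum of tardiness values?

78

LPT (decreasing processing time): #108 #122 #129 #136 #115 #101.
#108: 0→17, due 44, tardiness 0
#122: 17→33, due 16, tardiness 17
#129: 33→48, due 42, tardiness 6
#136: 48→60, due 65, tardiness 0
#115: 60→68, due 37, tardiness 31
#101: 68→70, due 46, tardiness 24
Sum = 0+17+6+0+31+24 = 78.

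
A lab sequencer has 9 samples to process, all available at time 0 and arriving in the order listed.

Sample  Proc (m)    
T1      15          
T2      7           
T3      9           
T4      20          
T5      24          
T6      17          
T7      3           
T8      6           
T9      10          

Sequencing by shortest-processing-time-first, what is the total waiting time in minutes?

SPT (increasing processing time): T7 T8 T2 T3 T9 T1 T6 T4 T5.
T7: waits 0, runs 0→3
T8: waits 3, runs 3→9
T2: waits 9, runs 9→16
T3: waits 16, runs 16→25
T9: waits 25, runs 25→35
T1: waits 35, runs 35→50
T6: waits 50, runs 50→67
T4: waits 67, runs 67→87
T5: waits 87, runs 87→111
Sum = 0+3+9+16+25+35+50+67+87 = 292.

292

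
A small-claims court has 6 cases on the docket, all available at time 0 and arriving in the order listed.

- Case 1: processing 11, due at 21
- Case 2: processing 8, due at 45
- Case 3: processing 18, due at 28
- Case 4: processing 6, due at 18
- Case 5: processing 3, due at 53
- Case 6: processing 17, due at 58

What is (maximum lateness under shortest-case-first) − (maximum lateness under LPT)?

-7

SPT (increasing processing time): Case 5 Case 4 Case 2 Case 1 Case 6 Case 3.
Case 5: 0→3, due 53, lateness -50
Case 4: 3→9, due 18, lateness -9
Case 2: 9→17, due 45, lateness -28
Case 1: 17→28, due 21, lateness 7
Case 6: 28→45, due 58, lateness -13
Case 3: 45→63, due 28, lateness 35
Maximum = 35.
LPT (decreasing processing time): Case 3 Case 6 Case 1 Case 2 Case 4 Case 5.
Case 3: 0→18, due 28, lateness -10
Case 6: 18→35, due 58, lateness -23
Case 1: 35→46, due 21, lateness 25
Case 2: 46→54, due 45, lateness 9
Case 4: 54→60, due 18, lateness 42
Case 5: 60→63, due 53, lateness 10
Maximum = 42.
Difference = 35 − 42 = -7.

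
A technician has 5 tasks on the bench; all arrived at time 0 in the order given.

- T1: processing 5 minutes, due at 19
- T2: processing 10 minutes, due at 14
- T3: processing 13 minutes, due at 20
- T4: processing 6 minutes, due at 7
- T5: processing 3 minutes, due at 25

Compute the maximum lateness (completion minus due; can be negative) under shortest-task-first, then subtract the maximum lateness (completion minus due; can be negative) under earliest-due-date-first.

3

SPT (increasing processing time): T5 T1 T4 T2 T3.
T5: 0→3, due 25, lateness -22
T1: 3→8, due 19, lateness -11
T4: 8→14, due 7, lateness 7
T2: 14→24, due 14, lateness 10
T3: 24→37, due 20, lateness 17
Maximum = 17.
EDD (increasing due date): T4 T2 T1 T3 T5.
T4: 0→6, due 7, lateness -1
T2: 6→16, due 14, lateness 2
T1: 16→21, due 19, lateness 2
T3: 21→34, due 20, lateness 14
T5: 34→37, due 25, lateness 12
Maximum = 14.
Difference = 17 − 14 = 3.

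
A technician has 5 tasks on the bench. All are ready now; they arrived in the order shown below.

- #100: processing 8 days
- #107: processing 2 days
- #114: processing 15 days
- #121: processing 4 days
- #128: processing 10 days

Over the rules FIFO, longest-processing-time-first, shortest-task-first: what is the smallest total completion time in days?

85

FIFO (arrival order): #100 #107 #114 #121 #128.
#100: 0→8
#107: 8→10
#114: 10→25
#121: 25→29
#128: 29→39
Sum = 8+10+25+29+39 = 111.
LPT (decreasing processing time): #114 #128 #100 #121 #107.
#114: 0→15
#128: 15→25
#100: 25→33
#121: 33→37
#107: 37→39
Sum = 15+25+33+37+39 = 149.
SPT (increasing processing time): #107 #121 #100 #128 #114.
#107: 0→2
#121: 2→6
#100: 6→14
#128: 14→24
#114: 24→39
Sum = 2+6+14+24+39 = 85.
FIFO 111, LPT 149, SPT 85 → minimum 85.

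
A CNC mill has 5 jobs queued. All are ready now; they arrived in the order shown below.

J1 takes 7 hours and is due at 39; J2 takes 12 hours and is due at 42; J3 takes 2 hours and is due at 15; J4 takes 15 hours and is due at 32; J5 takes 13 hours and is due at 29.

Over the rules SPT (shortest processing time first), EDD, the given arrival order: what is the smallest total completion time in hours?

SPT (increasing processing time): J3 J1 J2 J5 J4.
J3: 0→2
J1: 2→9
J2: 9→21
J5: 21→34
J4: 34→49
Sum = 2+9+21+34+49 = 115.
EDD (increasing due date): J3 J5 J4 J1 J2.
J3: 0→2
J5: 2→15
J4: 15→30
J1: 30→37
J2: 37→49
Sum = 2+15+30+37+49 = 133.
FIFO (arrival order): J1 J2 J3 J4 J5.
J1: 0→7
J2: 7→19
J3: 19→21
J4: 21→36
J5: 36→49
Sum = 7+19+21+36+49 = 132.
SPT 115, EDD 133, FIFO 132 → minimum 115.

115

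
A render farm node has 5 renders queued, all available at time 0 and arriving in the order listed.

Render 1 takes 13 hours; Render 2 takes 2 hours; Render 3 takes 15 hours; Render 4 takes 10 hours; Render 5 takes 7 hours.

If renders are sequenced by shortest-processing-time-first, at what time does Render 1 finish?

32

SPT (increasing processing time): Render 2 Render 5 Render 4 Render 1 Render 3.
Render 2: 0→2
Render 5: 2→9
Render 4: 9→19
Render 1: 19→32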